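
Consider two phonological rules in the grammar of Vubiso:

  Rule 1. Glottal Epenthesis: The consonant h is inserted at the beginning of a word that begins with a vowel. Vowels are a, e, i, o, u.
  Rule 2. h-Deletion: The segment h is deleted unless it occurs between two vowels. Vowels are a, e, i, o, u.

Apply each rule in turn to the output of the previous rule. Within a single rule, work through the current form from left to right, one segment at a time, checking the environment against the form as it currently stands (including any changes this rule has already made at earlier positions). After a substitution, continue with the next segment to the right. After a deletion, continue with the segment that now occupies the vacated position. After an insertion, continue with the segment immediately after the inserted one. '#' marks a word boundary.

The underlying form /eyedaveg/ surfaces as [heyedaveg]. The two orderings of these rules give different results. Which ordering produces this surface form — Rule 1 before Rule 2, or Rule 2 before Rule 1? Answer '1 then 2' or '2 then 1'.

Order 1 then 2:
  1 Glottal Epenthesis: [eyedaveg] → [heyedaveg]
  2 h-Deletion: [heyedaveg] → [eyedaveg]
  result: [eyedaveg]
Order 2 then 1:
  2 h-Deletion: no change — [eyedaveg]
  1 Glottal Epenthesis: [eyedaveg] → [heyedaveg]
  result: [heyedaveg]

2 then 1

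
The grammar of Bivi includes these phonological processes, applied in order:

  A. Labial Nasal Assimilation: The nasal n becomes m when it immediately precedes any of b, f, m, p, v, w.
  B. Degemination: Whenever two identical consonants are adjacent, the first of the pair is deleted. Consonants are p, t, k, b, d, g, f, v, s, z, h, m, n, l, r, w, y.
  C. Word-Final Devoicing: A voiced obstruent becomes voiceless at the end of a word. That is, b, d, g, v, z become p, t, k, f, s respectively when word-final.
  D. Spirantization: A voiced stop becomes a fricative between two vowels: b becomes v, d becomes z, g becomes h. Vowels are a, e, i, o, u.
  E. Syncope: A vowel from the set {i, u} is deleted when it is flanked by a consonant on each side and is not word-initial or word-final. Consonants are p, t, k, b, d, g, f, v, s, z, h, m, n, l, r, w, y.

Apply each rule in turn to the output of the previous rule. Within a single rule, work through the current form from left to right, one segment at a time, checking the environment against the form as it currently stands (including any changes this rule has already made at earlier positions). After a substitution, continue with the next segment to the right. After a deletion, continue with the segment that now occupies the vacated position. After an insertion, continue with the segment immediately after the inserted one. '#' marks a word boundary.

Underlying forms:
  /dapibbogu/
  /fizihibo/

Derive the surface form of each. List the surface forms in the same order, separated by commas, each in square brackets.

/dapibbogu/:
  A Labial Nasal Assimilation: no change — [dapibbogu]
  B Degemination: [dapibbogu] → [dapibogu]
  C Word-Final Devoicing: no change — [dapibogu]
  D Spirantization: [dapibogu] → [dapivohu]
  E Syncope: [dapivohu] → [dapvohu]
/fizihibo/:
  A Labial Nasal Assimilation: no change — [fizihibo]
  B Degemination: no change — [fizihibo]
  C Word-Final Devoicing: no change — [fizihibo]
  D Spirantization: [fizihibo] → [fizihivo]
  E Syncope: [fizihivo] → [fzhvo]

[dapvohu], [fzhvo]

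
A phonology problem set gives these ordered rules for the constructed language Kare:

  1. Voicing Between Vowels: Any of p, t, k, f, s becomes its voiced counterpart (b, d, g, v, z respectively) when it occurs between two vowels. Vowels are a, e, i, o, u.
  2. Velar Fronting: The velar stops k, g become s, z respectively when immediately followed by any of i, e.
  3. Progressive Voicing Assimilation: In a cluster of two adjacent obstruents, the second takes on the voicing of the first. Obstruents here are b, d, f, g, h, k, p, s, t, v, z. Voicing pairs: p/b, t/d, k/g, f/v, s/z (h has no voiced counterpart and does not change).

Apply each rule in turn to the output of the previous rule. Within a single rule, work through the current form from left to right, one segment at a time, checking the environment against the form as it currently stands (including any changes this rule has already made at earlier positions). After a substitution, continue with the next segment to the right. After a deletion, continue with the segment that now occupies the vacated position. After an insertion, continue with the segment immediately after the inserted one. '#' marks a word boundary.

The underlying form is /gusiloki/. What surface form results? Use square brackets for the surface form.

1 Voicing Between Vowels: [gusiloki] → [guzilogi]
2 Velar Fronting: [guzilogi] → [guzilozi]
3 Progressive Voicing Assimilation: no change — [guzilozi]

[guzilozi]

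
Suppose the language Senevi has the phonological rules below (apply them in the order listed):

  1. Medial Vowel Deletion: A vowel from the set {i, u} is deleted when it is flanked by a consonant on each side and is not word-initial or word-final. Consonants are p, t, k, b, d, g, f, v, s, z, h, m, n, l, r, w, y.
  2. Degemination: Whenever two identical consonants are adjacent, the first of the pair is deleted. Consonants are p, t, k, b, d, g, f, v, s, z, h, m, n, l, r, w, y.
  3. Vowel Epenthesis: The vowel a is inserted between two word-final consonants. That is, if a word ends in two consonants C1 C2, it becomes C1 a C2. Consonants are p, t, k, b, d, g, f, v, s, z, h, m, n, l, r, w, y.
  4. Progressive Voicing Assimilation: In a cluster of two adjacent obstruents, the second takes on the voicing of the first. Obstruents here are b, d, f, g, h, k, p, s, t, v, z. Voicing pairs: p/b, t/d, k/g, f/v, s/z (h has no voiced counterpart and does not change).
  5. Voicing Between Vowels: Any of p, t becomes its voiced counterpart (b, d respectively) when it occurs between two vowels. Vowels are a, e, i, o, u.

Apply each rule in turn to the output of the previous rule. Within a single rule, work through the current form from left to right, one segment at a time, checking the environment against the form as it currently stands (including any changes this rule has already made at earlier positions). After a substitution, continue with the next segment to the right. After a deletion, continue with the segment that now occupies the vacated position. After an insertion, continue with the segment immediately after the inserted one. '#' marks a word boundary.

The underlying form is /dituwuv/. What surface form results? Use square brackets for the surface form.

[ddwav]

1 Medial Vowel Deletion: [dituwuv] → [dtwv]
2 Degemination: no change — [dtwv]
3 Vowel Epenthesis: [dtwv] → [dtwav]
4 Progressive Voicing Assimilation: [dtwav] → [ddwav]
5 Voicing Between Vowels: no change — [ddwav]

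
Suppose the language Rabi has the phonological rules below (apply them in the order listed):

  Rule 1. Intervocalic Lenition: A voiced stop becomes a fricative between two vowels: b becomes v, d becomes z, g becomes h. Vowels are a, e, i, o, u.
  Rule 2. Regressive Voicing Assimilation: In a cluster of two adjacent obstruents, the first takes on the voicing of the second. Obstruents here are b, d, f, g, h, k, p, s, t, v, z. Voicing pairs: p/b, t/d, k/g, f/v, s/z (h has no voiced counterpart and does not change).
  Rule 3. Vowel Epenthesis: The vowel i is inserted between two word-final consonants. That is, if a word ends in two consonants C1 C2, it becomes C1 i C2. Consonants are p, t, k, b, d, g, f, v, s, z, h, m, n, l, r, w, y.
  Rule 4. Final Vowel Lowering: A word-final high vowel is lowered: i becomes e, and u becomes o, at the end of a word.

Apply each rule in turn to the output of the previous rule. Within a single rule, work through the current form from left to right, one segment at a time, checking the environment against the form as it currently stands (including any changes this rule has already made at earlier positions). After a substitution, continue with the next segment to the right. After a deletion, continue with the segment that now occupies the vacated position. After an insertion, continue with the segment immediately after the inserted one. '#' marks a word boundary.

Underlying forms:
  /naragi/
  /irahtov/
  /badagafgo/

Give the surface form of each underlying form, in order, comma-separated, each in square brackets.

/naragi/:
  Rule 1 Intervocalic Lenition: [naragi] → [narahi]
  Rule 2 Regressive Voicing Assimilation: no change — [narahi]
  Rule 3 Vowel Epenthesis: no change — [narahi]
  Rule 4 Final Vowel Lowering: [narahi] → [narahe]
/irahtov/:
  Rule 1 Intervocalic Lenition: no change — [irahtov]
  Rule 2 Regressive Voicing Assimilation: no change — [irahtov]
  Rule 3 Vowel Epenthesis: no change — [irahtov]
  Rule 4 Final Vowel Lowering: no change — [irahtov]
/badagafgo/:
  Rule 1 Intervocalic Lenition: [badagafgo] → [bazahafgo]
  Rule 2 Regressive Voicing Assimilation: [bazahafgo] → [bazahavgo]
  Rule 3 Vowel Epenthesis: no change — [bazahavgo]
  Rule 4 Final Vowel Lowering: no change — [bazahavgo]

[narahe], [irahtov], [bazahavgo]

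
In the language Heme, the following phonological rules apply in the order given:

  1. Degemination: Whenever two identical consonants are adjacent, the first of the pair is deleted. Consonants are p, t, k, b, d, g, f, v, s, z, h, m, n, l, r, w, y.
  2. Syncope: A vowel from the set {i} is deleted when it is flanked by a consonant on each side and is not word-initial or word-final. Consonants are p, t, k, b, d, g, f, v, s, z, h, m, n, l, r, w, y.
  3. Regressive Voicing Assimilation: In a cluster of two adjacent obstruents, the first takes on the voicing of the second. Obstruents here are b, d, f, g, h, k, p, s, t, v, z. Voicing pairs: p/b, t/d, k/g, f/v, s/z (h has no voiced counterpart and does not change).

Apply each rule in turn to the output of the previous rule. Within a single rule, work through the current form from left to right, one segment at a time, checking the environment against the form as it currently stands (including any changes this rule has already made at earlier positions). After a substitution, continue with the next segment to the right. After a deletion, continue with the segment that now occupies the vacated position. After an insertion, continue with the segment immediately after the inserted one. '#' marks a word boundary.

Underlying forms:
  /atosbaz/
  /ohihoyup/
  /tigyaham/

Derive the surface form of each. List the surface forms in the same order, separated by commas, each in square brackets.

[atozbaz], [ohhoyup], [dgyaham]

/atosbaz/:
  1 Degemination: no change — [atosbaz]
  2 Syncope: no change — [atosbaz]
  3 Regressive Voicing Assimilation: [atosbaz] → [atozbaz]
/ohihoyup/:
  1 Degemination: no change — [ohihoyup]
  2 Syncope: [ohihoyup] → [ohhoyup]
  3 Regressive Voicing Assimilation: no change — [ohhoyup]
/tigyaham/:
  1 Degemination: no change — [tigyaham]
  2 Syncope: [tigyaham] → [tgyaham]
  3 Regressive Voicing Assimilation: [tgyaham] → [dgyaham]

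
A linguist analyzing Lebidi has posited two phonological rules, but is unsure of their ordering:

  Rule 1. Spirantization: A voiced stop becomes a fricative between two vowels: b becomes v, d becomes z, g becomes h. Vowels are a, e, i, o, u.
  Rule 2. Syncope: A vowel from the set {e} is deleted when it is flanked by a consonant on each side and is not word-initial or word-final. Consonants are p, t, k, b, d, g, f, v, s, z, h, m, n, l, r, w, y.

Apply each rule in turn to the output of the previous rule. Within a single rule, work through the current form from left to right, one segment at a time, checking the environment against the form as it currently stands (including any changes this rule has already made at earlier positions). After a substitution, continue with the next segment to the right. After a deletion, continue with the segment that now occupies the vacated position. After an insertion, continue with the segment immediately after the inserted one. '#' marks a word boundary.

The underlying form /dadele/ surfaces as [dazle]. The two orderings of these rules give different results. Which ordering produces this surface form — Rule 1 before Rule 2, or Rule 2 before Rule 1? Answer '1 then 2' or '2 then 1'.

Order 1 then 2:
  1 Spirantization: [dadele] → [dazele]
  2 Syncope: [dazele] → [dazle]
  result: [dazle]
Order 2 then 1:
  2 Syncope: [dadele] → [dadle]
  1 Spirantization: no change — [dadle]
  result: [dadle]

1 then 2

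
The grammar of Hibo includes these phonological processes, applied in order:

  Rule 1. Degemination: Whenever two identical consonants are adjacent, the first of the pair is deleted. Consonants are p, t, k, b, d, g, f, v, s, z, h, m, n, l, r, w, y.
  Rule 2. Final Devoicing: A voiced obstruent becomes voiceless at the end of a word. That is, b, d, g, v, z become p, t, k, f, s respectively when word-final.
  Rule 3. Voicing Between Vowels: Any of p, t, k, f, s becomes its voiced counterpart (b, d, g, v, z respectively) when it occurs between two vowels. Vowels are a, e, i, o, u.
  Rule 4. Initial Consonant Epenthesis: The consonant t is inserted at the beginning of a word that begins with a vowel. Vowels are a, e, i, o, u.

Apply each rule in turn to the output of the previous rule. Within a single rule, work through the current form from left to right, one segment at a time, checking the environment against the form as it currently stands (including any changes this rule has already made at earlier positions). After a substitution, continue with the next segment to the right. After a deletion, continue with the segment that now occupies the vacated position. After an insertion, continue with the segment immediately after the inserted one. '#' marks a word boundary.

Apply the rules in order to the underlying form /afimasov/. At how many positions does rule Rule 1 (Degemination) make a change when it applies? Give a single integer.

0

Rule 1 Degemination: no change — [afimasov]
Rule 2 Final Devoicing: [afimasov] → [afimasof]
Rule 3 Voicing Between Vowels: [afimasof] → [avimazof]
Rule 4 Initial Consonant Epenthesis: [avimazof] → [tavimazof]
Rule Rule 1 changed 0 position(s).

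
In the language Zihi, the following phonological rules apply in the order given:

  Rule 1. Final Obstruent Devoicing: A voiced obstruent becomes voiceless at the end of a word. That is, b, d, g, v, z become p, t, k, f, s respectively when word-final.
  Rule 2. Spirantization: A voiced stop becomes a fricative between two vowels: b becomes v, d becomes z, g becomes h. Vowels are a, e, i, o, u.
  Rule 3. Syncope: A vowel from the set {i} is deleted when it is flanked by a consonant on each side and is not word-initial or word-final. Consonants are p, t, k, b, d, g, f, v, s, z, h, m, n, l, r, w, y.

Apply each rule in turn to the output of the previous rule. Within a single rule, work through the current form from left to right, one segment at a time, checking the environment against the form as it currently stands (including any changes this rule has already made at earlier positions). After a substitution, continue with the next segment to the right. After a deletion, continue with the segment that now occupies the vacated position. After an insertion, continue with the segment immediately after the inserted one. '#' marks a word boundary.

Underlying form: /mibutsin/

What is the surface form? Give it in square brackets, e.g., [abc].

[mvutsn]

Rule 1 Final Obstruent Devoicing: no change — [mibutsin]
Rule 2 Spirantization: [mibutsin] → [mivutsin]
Rule 3 Syncope: [mivutsin] → [mvutsn]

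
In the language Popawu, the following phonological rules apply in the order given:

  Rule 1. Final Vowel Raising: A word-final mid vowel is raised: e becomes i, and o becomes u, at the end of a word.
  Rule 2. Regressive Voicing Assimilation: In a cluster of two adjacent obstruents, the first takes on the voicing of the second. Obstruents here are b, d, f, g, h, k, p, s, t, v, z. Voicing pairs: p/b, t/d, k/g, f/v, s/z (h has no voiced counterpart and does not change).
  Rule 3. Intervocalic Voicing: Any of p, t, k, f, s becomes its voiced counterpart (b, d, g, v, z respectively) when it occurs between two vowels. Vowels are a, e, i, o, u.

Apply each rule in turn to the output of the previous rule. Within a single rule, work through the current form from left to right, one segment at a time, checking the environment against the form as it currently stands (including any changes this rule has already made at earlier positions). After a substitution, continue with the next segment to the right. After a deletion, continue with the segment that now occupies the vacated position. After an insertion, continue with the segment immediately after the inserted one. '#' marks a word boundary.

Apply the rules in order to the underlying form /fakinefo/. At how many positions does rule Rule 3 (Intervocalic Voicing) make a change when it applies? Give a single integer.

Rule 1 Final Vowel Raising: [fakinefo] → [fakinefu]
Rule 2 Regressive Voicing Assimilation: no change — [fakinefu]
Rule 3 Intervocalic Voicing: [fakinefu] → [faginevu]
Rule Rule 3 changed 2 position(s).

2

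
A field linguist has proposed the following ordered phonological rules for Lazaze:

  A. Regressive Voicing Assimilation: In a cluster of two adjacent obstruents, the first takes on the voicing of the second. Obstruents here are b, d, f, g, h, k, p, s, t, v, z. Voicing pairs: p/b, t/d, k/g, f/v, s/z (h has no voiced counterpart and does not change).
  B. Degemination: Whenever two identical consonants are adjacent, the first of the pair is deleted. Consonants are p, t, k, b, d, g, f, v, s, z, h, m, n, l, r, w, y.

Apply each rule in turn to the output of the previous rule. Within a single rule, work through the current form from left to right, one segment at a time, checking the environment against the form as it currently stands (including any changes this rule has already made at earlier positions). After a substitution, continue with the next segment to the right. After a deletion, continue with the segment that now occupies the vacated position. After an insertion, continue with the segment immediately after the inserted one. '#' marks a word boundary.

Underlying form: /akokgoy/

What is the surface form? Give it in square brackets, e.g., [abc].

A Regressive Voicing Assimilation: [akokgoy] → [akoggoy]
B Degemination: [akoggoy] → [akogoy]

[akogoy]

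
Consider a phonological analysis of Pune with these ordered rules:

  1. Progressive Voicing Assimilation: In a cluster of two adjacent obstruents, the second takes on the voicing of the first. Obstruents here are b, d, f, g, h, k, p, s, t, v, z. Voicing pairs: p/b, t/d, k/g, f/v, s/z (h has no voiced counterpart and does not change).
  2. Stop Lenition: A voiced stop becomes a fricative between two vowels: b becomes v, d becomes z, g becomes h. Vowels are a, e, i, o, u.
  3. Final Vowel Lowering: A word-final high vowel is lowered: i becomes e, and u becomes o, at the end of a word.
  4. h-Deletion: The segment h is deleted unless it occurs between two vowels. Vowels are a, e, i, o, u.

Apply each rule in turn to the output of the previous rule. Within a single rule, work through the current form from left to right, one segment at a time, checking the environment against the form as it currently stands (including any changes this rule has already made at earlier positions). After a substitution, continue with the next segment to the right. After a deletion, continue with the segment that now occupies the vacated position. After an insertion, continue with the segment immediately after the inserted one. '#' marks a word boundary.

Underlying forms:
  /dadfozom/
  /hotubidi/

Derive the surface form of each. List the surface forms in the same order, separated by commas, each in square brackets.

/dadfozom/:
  1 Progressive Voicing Assimilation: [dadfozom] → [dadvozom]
  2 Stop Lenition: no change — [dadvozom]
  3 Final Vowel Lowering: no change — [dadvozom]
  4 h-Deletion: no change — [dadvozom]
/hotubidi/:
  1 Progressive Voicing Assimilation: no change — [hotubidi]
  2 Stop Lenition: [hotubidi] → [hotuvizi]
  3 Final Vowel Lowering: [hotuvizi] → [hotuvize]
  4 h-Deletion: [hotuvize] → [otuvize]

[dadvozom], [otuvize]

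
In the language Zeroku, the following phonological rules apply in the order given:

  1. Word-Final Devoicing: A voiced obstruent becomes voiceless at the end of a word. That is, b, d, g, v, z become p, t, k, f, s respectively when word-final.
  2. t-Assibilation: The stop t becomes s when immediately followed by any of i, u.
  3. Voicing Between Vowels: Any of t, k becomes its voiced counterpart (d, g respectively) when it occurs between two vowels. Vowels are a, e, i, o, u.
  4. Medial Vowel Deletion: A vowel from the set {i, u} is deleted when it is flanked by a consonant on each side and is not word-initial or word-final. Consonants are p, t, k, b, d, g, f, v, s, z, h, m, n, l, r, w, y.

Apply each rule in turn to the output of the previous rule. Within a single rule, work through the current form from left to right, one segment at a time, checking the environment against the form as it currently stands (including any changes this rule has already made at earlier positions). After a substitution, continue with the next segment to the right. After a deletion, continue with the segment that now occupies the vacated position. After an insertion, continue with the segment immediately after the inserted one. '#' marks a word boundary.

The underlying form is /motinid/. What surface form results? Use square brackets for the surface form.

1 Word-Final Devoicing: [motinid] → [motinit]
2 t-Assibilation: [motinit] → [mosinit]
3 Voicing Between Vowels: no change — [mosinit]
4 Medial Vowel Deletion: [mosinit] → [mosnt]

[mosnt]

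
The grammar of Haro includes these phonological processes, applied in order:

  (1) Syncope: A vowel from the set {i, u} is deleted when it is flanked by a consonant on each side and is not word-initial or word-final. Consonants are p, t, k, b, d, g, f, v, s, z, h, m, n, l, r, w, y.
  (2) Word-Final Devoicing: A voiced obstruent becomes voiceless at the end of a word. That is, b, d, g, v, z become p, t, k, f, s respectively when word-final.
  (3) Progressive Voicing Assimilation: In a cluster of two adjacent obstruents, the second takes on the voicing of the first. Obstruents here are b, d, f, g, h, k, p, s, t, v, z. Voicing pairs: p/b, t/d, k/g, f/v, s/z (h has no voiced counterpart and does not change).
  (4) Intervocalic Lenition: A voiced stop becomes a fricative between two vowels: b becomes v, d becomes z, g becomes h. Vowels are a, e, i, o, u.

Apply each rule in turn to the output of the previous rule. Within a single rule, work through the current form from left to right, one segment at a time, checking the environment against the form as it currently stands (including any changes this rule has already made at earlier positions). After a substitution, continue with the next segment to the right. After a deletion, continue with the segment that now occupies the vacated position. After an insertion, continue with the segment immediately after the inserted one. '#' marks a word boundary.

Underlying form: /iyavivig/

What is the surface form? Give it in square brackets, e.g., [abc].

(1) Syncope: [iyavivig] → [iyavvg]
(2) Word-Final Devoicing: [iyavvg] → [iyavvk]
(3) Progressive Voicing Assimilation: [iyavvk] → [iyavvg]
(4) Intervocalic Lenition: no change — [iyavvg]

[iyavvg]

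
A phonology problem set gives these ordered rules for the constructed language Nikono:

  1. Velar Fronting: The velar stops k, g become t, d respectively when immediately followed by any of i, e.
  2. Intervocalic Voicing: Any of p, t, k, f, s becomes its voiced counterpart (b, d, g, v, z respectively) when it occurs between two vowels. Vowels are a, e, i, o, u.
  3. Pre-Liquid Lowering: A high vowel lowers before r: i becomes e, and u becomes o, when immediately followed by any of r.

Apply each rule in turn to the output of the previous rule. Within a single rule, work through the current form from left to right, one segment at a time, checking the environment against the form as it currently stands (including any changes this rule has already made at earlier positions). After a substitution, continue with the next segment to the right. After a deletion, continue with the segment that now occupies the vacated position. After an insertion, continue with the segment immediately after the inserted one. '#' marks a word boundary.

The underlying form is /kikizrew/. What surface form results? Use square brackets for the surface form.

[tidizrew]

1 Velar Fronting: [kikizrew] → [titizrew]
2 Intervocalic Voicing: [titizrew] → [tidizrew]
3 Pre-Liquid Lowering: no change — [tidizrew]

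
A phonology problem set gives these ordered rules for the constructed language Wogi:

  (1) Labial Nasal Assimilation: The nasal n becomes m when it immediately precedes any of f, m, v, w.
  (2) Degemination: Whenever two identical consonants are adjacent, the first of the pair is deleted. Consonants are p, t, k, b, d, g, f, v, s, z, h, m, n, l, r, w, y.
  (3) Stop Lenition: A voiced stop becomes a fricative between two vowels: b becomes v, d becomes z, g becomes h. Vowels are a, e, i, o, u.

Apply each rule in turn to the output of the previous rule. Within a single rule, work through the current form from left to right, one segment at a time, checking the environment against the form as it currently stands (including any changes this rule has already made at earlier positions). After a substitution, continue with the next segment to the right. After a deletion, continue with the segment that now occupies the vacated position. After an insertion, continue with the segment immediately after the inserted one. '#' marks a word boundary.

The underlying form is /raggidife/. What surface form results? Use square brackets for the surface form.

[rahizife]

(1) Labial Nasal Assimilation: no change — [raggidife]
(2) Degemination: [raggidife] → [ragidife]
(3) Stop Lenition: [ragidife] → [rahizife]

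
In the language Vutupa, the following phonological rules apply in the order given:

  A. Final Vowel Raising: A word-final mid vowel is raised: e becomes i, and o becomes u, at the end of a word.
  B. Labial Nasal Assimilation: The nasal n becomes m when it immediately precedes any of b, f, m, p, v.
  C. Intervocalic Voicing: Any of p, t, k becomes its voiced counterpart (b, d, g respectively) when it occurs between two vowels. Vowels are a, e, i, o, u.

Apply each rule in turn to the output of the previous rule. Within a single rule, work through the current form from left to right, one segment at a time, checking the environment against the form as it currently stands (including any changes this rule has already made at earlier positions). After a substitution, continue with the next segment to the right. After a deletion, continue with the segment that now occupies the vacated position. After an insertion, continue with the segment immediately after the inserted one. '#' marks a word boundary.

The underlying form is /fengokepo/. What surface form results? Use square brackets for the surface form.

A Final Vowel Raising: [fengokepo] → [fengokepu]
B Labial Nasal Assimilation: no change — [fengokepu]
C Intervocalic Voicing: [fengokepu] → [fengogebu]

[fengogebu]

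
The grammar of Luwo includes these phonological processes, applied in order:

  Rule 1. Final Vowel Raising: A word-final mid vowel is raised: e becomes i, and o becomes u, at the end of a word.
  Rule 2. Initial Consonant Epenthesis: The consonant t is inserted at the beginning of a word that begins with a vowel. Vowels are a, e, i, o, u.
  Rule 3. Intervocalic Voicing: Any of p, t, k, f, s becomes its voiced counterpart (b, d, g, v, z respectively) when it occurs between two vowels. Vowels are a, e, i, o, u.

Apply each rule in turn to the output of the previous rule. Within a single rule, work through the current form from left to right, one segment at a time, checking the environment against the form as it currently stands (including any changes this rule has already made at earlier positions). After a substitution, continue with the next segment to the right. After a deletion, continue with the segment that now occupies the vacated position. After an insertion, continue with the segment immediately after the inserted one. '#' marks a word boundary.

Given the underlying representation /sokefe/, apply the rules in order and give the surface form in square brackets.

[sogevi]

Rule 1 Final Vowel Raising: [sokefe] → [sokefi]
Rule 2 Initial Consonant Epenthesis: no change — [sokefi]
Rule 3 Intervocalic Voicing: [sokefi] → [sogevi]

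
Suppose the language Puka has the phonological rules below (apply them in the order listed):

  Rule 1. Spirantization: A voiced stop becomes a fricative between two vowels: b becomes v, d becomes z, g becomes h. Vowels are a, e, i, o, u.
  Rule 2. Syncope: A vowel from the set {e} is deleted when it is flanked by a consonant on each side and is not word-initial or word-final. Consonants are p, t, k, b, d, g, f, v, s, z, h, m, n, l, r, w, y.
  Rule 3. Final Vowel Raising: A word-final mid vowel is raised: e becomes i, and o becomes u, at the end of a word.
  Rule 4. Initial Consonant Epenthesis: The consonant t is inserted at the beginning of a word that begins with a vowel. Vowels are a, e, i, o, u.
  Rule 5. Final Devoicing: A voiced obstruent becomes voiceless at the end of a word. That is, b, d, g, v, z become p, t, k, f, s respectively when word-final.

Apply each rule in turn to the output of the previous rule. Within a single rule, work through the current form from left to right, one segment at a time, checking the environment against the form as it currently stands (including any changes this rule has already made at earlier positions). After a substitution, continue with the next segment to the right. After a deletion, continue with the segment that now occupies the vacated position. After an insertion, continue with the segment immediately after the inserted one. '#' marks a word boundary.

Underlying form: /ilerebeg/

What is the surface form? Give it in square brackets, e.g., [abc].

[tilrvk]

Rule 1 Spirantization: [ilerebeg] → [ilereveg]
Rule 2 Syncope: [ilereveg] → [ilrvg]
Rule 3 Final Vowel Raising: no change — [ilrvg]
Rule 4 Initial Consonant Epenthesis: [ilrvg] → [tilrvg]
Rule 5 Final Devoicing: [tilrvg] → [tilrvk]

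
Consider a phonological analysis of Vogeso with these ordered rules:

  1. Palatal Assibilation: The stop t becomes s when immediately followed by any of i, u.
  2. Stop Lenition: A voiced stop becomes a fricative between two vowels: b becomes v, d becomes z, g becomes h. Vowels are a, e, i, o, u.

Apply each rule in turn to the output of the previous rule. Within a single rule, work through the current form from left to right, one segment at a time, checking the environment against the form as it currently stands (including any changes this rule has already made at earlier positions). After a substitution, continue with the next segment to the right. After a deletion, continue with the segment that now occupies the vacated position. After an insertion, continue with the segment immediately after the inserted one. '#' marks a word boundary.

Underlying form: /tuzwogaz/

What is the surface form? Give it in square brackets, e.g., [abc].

1 Palatal Assibilation: [tuzwogaz] → [suzwogaz]
2 Stop Lenition: [suzwogaz] → [suzwohaz]

[suzwohaz]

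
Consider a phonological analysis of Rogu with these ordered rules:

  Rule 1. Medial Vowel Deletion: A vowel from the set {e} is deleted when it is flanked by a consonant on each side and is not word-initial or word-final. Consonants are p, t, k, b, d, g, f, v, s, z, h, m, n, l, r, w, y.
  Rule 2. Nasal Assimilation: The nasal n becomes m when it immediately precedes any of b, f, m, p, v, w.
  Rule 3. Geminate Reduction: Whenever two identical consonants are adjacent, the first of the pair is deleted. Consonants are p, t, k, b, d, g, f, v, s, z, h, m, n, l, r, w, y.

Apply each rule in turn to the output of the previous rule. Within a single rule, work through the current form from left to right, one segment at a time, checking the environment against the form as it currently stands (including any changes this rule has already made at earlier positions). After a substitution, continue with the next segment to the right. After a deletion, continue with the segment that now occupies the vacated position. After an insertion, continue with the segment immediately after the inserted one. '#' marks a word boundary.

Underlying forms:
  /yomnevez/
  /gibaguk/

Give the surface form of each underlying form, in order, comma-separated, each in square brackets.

[yomvz], [gibaguk]

/yomnevez/:
  Rule 1 Medial Vowel Deletion: [yomnevez] → [yomnvz]
  Rule 2 Nasal Assimilation: [yomnvz] → [yommvz]
  Rule 3 Geminate Reduction: [yommvz] → [yomvz]
/gibaguk/:
  Rule 1 Medial Vowel Deletion: no change — [gibaguk]
  Rule 2 Nasal Assimilation: no change — [gibaguk]
  Rule 3 Geminate Reduction: no change — [gibaguk]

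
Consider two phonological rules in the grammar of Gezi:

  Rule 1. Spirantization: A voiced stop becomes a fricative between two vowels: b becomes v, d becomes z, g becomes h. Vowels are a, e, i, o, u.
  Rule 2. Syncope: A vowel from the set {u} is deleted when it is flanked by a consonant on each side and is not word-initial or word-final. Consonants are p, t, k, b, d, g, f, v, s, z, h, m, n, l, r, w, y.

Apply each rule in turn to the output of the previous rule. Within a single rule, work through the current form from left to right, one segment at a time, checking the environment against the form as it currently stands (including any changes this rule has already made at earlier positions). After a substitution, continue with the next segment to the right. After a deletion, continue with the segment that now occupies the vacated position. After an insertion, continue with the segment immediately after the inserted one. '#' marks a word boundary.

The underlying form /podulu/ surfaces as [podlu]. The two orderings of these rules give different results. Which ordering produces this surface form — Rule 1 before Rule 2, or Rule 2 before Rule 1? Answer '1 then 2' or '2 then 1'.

Order 1 then 2:
  1 Spirantization: [podulu] → [pozulu]
  2 Syncope: [pozulu] → [pozlu]
  result: [pozlu]
Order 2 then 1:
  2 Syncope: [podulu] → [podlu]
  1 Spirantization: no change — [podlu]
  result: [podlu]

2 then 1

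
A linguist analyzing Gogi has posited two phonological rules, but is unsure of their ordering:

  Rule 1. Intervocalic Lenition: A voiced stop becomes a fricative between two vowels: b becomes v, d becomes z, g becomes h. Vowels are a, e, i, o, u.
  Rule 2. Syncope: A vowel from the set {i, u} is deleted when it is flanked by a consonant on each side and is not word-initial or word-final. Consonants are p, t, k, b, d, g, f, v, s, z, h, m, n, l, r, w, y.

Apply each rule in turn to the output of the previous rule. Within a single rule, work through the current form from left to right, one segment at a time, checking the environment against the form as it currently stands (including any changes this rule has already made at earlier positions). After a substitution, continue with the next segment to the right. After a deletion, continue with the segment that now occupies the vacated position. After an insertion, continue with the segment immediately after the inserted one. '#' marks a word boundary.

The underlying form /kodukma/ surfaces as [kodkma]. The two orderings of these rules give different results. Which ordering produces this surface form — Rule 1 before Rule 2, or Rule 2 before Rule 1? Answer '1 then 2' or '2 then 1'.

2 then 1

Order 1 then 2:
  1 Intervocalic Lenition: [kodukma] → [kozukma]
  2 Syncope: [kozukma] → [kozkma]
  result: [kozkma]
Order 2 then 1:
  2 Syncope: [kodukma] → [kodkma]
  1 Intervocalic Lenition: no change — [kodkma]
  result: [kodkma]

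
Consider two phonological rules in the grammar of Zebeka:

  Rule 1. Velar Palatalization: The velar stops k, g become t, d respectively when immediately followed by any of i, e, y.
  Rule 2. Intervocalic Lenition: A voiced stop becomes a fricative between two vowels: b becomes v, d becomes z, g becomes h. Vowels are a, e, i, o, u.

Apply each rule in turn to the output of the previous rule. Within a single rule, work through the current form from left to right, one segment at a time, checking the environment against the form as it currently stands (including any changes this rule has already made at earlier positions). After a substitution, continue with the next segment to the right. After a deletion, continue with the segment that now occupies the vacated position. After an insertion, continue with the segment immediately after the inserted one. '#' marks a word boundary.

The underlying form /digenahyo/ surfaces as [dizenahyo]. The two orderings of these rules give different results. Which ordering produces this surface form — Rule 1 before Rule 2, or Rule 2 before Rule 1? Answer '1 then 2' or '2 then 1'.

Order 1 then 2:
  1 Velar Palatalization: [digenahyo] → [didenahyo]
  2 Intervocalic Lenition: [didenahyo] → [dizenahyo]
  result: [dizenahyo]
Order 2 then 1:
  2 Intervocalic Lenition: [digenahyo] → [dihenahyo]
  1 Velar Palatalization: no change — [dihenahyo]
  result: [dihenahyo]

1 then 2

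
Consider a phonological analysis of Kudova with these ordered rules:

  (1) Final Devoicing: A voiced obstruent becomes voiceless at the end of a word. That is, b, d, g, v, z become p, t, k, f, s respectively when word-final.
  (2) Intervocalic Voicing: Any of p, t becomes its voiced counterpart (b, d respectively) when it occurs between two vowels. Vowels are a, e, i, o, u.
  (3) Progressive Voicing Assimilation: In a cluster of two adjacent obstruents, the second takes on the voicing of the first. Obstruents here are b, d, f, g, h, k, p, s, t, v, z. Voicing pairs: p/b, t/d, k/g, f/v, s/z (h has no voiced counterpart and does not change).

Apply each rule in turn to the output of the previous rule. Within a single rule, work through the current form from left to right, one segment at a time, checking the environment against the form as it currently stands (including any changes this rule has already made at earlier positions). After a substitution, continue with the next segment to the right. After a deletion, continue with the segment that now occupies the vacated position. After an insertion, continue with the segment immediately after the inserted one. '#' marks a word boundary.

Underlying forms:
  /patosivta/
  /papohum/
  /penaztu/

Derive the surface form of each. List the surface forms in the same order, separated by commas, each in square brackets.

/patosivta/:
  (1) Final Devoicing: no change — [patosivta]
  (2) Intervocalic Voicing: [patosivta] → [padosivta]
  (3) Progressive Voicing Assimilation: [padosivta] → [padosivda]
/papohum/:
  (1) Final Devoicing: no change — [papohum]
  (2) Intervocalic Voicing: [papohum] → [pabohum]
  (3) Progressive Voicing Assimilation: no change — [pabohum]
/penaztu/:
  (1) Final Devoicing: no change — [penaztu]
  (2) Intervocalic Voicing: no change — [penaztu]
  (3) Progressive Voicing Assimilation: [penaztu] → [penazdu]

[padosivda], [pabohum], [penazdu]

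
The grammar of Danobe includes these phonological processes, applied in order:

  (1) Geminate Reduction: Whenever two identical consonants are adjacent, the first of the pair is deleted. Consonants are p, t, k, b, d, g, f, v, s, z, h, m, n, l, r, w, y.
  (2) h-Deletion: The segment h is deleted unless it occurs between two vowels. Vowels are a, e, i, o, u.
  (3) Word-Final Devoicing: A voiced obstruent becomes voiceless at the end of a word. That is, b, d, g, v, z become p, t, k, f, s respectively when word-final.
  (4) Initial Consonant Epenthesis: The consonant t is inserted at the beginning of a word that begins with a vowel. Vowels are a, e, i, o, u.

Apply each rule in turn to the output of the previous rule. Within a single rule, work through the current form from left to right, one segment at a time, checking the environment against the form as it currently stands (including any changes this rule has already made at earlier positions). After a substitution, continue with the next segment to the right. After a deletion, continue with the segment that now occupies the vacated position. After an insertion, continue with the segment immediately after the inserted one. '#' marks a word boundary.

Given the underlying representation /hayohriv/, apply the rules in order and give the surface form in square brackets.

[tayorif]

(1) Geminate Reduction: no change — [hayohriv]
(2) h-Deletion: [hayohriv] → [ayoriv]
(3) Word-Final Devoicing: [ayoriv] → [ayorif]
(4) Initial Consonant Epenthesis: [ayorif] → [tayorif]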